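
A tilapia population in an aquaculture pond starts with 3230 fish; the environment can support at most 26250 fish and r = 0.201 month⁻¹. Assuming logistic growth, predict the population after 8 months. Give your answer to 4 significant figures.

A = (K − N₀)/N₀ = (26250 − 3230)/3230 = 7.1269.
N(t) = K/(1 + A·e^(−rt)) = 26250/(1 + 7.1269×e^(−0.201×8)).
e^(−1.608) = 0.20029; denominator = 1 + 7.1269×0.20029 = 2.4274.
N = 26250/2.4274 = 10813.9.

10810 fish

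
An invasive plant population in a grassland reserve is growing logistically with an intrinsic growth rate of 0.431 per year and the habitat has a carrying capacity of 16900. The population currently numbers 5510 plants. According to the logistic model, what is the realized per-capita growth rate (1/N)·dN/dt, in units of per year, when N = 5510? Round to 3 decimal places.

0.290 per year

(1/N)·dN/dt = r(1 − N/K) = 0.431 × (1 − 5510/16900).
= 0.431 × 0.67396 = 0.29048.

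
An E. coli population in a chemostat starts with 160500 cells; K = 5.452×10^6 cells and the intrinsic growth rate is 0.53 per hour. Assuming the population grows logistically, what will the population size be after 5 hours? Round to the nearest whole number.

1637587 cells

A = (K − N₀)/N₀ = (5.452×10^6 − 160500)/160500 = 32.969.
N(t) = K/(1 + A·e^(−rt)) = 5.452×10^6/(1 + 32.969×e^(−0.53×5)).
e^(−2.65) = 0.070651; denominator = 1 + 32.969×0.070651 = 3.3293.
N = 5.452×10^6/3.3293 = 1.637587×10^6.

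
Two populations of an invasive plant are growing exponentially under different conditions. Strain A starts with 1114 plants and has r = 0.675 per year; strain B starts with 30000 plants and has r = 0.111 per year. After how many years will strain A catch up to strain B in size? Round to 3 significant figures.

Set 1114·e^(0.675t) = 30000·e^(0.111t).
e^((0.675 − 0.111)t) = 30000/1114 → e^(0.564·t) = 26.93.
0.564·t = ln(26.93) = 3.2932, so t = 3.2932/0.564 = 5.8391.

5.84 years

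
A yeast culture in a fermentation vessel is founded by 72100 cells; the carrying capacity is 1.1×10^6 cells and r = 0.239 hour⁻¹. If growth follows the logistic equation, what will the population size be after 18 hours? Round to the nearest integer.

922003 cells

A = (K − N₀)/N₀ = (1.1×10^6 − 72100)/72100 = 14.257.
N(t) = K/(1 + A·e^(−rt)) = 1.1×10^6/(1 + 14.257×e^(−0.239×18)).
e^(−4.302) = 0.013541; denominator = 1 + 14.257×0.013541 = 1.1931.
N = 1.1×10^6/1.1931 = 922003.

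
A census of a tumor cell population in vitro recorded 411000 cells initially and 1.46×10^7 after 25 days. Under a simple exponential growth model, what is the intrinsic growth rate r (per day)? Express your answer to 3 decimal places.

From N(t) = N₀·e^(rt): e^(r·25) = 1.46×10^7/411000 = 35.523.
r·25 = ln(35.523) = 3.5702, so r = 3.5702/25 = 0.14281.

0.143 per day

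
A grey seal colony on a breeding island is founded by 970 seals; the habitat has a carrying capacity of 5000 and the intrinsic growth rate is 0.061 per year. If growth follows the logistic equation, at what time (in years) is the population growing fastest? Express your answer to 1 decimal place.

Logistic growth is fastest at N = K/2 = 2500.
A = (K − N₀)/N₀ = 4.1546. Set K/(1 + A·e^(−rt)) = K/2 → A·e^(−rt) = 1.
e^(−0.061t) = 1/4.1546 = 0.240695, so t = ln(4.1546)/0.061 = 1.4242/0.061 = 23.348.

23.3 years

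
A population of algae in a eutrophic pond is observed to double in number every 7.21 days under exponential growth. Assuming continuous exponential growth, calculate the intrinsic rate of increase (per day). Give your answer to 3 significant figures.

0.0961 per day

r = ln(2)/t_d = 0.6931/7.21 = 0.096137.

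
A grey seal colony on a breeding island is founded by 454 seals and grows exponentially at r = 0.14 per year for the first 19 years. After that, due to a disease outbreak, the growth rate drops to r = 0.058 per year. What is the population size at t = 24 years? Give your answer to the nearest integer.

Phase 1: N(19) = 454·e^(0.14×19) = 454·e^2.66 = 6490.52.
Phase 2 runs for 24 − 19 = 5 years at r = 0.058.
N(24) = 6490.52·e^(0.058×5) = 6490.52·e^0.29 = 8674.1.

8674 seals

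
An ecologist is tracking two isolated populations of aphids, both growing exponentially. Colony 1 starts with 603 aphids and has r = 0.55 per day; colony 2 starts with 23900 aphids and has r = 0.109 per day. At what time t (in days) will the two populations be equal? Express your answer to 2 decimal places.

Set 603·e^(0.55t) = 23900·e^(0.109t).
e^((0.55 − 0.109)t) = 23900/603 → e^(0.441·t) = 39.635.
0.441·t = ln(39.635) = 3.6797, so t = 3.6797/0.441 = 8.344.

8.34 days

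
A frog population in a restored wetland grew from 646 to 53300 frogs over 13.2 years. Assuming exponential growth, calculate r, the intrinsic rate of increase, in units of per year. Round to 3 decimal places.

From N(t) = N₀·e^(rt): e^(r·13.2) = 53300/646 = 82.508.
r·13.2 = ln(82.508) = 4.4129, so r = 4.4129/13.2 = 0.33431.

0.334 per year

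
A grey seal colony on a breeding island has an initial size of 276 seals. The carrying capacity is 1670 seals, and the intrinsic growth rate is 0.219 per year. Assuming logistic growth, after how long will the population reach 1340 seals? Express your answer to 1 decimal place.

13.8 years

A = (K − N₀)/N₀ = (1670 − 276)/276 = 5.0507.
Solve 1670/(1 + 5.0507·e^(−0.219t)) = 1340: 1 + 5.0507·e^(−0.219t) = 1.2463, so e^(−0.219t) = 0.0487591.
−0.219·t = ln(0.0487591) = -3.0209, so t = 3.0209/0.219 = 13.794.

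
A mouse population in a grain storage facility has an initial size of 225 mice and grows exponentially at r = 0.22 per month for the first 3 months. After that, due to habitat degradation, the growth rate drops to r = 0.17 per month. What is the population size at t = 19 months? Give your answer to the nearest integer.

6608 mice

Phase 1: N(3) = 225·e^(0.22×3) = 225·e^0.66 = 435.328.
Phase 2 runs for 19 − 3 = 16 months at r = 0.17.
N(19) = 435.328·e^(0.17×16) = 435.328·e^2.72 = 6608.42.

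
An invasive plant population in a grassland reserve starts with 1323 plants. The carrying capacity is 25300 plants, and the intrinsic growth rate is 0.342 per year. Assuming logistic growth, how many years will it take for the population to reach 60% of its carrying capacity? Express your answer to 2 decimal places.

A = (K − N₀)/N₀ = (25300 − 1323)/1323 = 18.123.
Solve 25300/(1 + 18.123·e^(−0.342t)) = 15180: 1 + 18.123·e^(−0.342t) = 1.6667, so e^(−0.342t) = 0.0367853.
−0.342·t = ln(0.0367853) = -3.3027, so t = 3.3027/0.342 = 9.6569.

9.66 years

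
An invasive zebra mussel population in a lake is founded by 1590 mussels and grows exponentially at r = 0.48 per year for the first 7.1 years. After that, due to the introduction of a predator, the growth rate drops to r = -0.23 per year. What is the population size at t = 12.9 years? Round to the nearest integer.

12651 mussels

Phase 1: N(7.1) = 1590·e^(0.48×7.1) = 1590·e^3.408 = 48025.6.
Phase 2 runs for 12.9 − 7.1 = 5.8 years at r = -0.23.
N(12.9) = 48025.6·e^(-0.23×5.8) = 48025.6·e^-1.334 = 12651.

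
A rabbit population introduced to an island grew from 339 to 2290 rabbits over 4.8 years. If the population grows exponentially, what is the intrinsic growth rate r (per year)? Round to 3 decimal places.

0.398 per year

From N(t) = N₀·e^(rt): e^(r·4.8) = 2290/339 = 6.7552.
r·4.8 = ln(6.7552) = 1.9103, so r = 1.9103/4.8 = 0.39798.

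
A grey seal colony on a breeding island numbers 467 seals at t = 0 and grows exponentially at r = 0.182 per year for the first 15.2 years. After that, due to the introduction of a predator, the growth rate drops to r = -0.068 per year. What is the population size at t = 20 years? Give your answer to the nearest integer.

5358 seals

Phase 1: N(15.2) = 467·e^(0.182×15.2) = 467·e^2.766 = 7425.9.
Phase 2 runs for 20 − 15.2 = 4.8 years at r = -0.068.
N(20) = 7425.9·e^(-0.068×4.8) = 7425.9·e^-0.3264 = 5357.91.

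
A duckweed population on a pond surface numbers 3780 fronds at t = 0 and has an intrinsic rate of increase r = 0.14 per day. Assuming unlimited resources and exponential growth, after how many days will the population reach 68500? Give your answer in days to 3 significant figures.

Set N₀·e^(rt) = 68500: e^(0.14·t) = 68500/3780 = 18.122.
0.14·t = ln(18.122) = 2.8971, so t = 2.8971/0.14 = 20.694.

20.7 days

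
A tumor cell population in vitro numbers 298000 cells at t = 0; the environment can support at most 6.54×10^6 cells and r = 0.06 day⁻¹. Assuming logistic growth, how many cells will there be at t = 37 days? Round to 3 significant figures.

2000000 cells

A = (K − N₀)/N₀ = (6.54×10^6 − 298000)/298000 = 20.946.
N(t) = K/(1 + A·e^(−rt)) = 6.54×10^6/(1 + 20.946×e^(−0.06×37)).
e^(−2.22) = 0.10861; denominator = 1 + 20.946×0.10861 = 3.275.
N = 6.54×10^6/3.275 = 1.996971×10^6.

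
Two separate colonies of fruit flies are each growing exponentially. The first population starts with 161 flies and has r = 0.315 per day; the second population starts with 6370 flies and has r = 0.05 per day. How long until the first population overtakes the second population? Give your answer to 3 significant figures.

Set 161·e^(0.315t) = 6370·e^(0.05t).
e^((0.315 − 0.05)t) = 6370/161 → e^(0.265·t) = 39.565.
0.265·t = ln(39.565) = 3.678, so t = 3.678/0.265 = 13.879.

13.9 days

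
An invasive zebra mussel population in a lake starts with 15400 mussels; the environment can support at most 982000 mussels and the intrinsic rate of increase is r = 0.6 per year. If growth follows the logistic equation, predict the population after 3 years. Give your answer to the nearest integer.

86328 mussels

A = (K − N₀)/N₀ = (982000 − 15400)/15400 = 62.766.
N(t) = K/(1 + A·e^(−rt)) = 982000/(1 + 62.766×e^(−0.6×3)).
e^(−1.8) = 0.1653; denominator = 1 + 62.766×0.1653 = 11.375.
N = 982000/11.375 = 86328.2.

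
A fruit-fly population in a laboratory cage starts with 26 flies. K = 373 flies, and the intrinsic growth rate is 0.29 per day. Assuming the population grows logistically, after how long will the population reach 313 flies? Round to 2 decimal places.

A = (K − N₀)/N₀ = (373 − 26)/26 = 13.346.
Solve 373/(1 + 13.346·e^(−0.29t)) = 313: 1 + 13.346·e^(−0.29t) = 1.1917, so e^(−0.29t) = 0.0143632.
−0.29·t = ln(0.0143632) = -4.2431, so t = 4.2431/0.29 = 14.631.

14.63 days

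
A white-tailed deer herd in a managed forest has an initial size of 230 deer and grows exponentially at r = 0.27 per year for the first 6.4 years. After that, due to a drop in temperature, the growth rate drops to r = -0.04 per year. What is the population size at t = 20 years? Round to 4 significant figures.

Phase 1: N(6.4) = 230·e^(0.27×6.4) = 230·e^1.728 = 1294.76.
Phase 2 runs for 20 − 6.4 = 13.6 years at r = -0.04.
N(20) = 1294.76·e^(-0.04×13.6) = 1294.76·e^-0.544 = 751.506.

751.5 deer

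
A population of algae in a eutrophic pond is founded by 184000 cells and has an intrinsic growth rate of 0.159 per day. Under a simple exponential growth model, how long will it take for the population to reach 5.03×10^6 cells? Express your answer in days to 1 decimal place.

Set N₀·e^(rt) = 5.03×10^6: e^(0.159·t) = 5.03×10^6/184000 = 27.337.
0.159·t = ln(27.337) = 3.3082, so t = 3.3082/0.159 = 20.807.

20.8 days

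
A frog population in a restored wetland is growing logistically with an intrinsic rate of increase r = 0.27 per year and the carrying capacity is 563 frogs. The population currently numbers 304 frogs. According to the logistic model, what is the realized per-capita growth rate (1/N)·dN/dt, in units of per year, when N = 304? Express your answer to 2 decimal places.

(1/N)·dN/dt = r(1 − N/K) = 0.27 × (1 − 304/563).
= 0.27 × 0.46004 = 0.12421.

0.12 per year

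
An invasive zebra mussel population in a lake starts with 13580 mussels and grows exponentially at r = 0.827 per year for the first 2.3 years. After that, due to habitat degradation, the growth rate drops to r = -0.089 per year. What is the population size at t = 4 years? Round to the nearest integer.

78210 mussels

Phase 1: N(2.3) = 13580·e^(0.827×2.3) = 13580·e^1.902 = 90985.3.
Phase 2 runs for 4 − 2.3 = 1.7 years at r = -0.089.
N(4) = 90985.3·e^(-0.089×1.7) = 90985.3·e^-0.1513 = 78210.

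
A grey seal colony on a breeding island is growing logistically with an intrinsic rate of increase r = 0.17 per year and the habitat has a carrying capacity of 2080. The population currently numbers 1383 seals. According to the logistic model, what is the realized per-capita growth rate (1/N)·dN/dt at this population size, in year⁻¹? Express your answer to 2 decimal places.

0.06 per year

(1/N)·dN/dt = r(1 − N/K) = 0.17 × (1 − 1383/2080).
= 0.17 × 0.3351 = 0.056966.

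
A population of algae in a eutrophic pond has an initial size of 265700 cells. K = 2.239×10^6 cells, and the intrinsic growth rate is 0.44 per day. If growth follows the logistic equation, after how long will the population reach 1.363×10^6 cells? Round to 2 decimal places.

5.56 days

A = (K − N₀)/N₀ = (2.239×10^6 − 265700)/265700 = 7.4268.
Solve 2.239×10^6/(1 + 7.4268·e^(−0.44t)) = 1.363×10^6: 1 + 7.4268·e^(−0.44t) = 1.6427, so e^(−0.44t) = 0.086538.
−0.44·t = ln(0.086538) = -2.4472, so t = 2.4472/0.44 = 5.5618.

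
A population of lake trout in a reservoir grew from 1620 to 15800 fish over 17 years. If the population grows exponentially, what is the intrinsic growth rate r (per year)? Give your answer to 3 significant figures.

0.134 per year

From N(t) = N₀·e^(rt): e^(r·17) = 15800/1620 = 9.7531.
r·17 = ln(9.7531) = 2.2776, so r = 2.2776/17 = 0.13398.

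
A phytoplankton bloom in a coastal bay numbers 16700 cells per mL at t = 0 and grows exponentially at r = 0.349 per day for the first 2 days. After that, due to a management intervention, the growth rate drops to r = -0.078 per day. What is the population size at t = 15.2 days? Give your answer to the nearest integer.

11987 cells per mL

Phase 1: N(2) = 16700·e^(0.349×2) = 16700·e^0.698 = 33562.5.
Phase 2 runs for 15.2 − 2 = 13.2 days at r = -0.078.
N(15.2) = 33562.5·e^(-0.078×13.2) = 33562.5·e^-1.03 = 11986.8.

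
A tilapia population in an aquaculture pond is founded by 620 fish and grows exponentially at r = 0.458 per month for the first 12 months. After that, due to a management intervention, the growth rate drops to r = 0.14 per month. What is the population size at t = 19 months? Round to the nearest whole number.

Phase 1: N(12) = 620·e^(0.458×12) = 620·e^5.496 = 151103.
Phase 2 runs for 19 − 12 = 7 months at r = 0.14.
N(19) = 151103·e^(0.14×7) = 151103·e^0.98 = 402608.

402608 fish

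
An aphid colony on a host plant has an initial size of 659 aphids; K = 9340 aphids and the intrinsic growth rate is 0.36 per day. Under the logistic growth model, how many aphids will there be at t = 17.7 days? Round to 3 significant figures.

9130 aphids

A = (K − N₀)/N₀ = (9340 − 659)/659 = 13.173.
N(t) = K/(1 + A·e^(−rt)) = 9340/(1 + 13.173×e^(−0.36×17.7)).
e^(−6.372) = 0.0017087; denominator = 1 + 13.173×0.0017087 = 1.0225.
N = 9340/1.0225 = 9134.39.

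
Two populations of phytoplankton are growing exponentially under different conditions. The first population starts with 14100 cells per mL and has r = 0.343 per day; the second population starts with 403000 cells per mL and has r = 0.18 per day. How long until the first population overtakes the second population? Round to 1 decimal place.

20.6 days

Set 14100·e^(0.343t) = 403000·e^(0.18t).
e^((0.343 − 0.18)t) = 403000/14100 → e^(0.163·t) = 28.582.
0.163·t = ln(28.582) = 3.3528, so t = 3.3528/0.163 = 20.569.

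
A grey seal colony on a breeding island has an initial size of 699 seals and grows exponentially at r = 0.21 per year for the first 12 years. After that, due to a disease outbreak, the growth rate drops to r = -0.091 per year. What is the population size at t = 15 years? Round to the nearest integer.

Phase 1: N(12) = 699·e^(0.21×12) = 699·e^2.52 = 8687.59.
Phase 2 runs for 15 − 12 = 3 years at r = -0.091.
N(15) = 8687.59·e^(-0.091×3) = 8687.59·e^-0.273 = 6612.06.

6612 seals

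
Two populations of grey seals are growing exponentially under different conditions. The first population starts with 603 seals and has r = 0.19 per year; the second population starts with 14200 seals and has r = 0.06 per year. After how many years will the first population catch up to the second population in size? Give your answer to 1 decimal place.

Set 603·e^(0.19t) = 14200·e^(0.06t).
e^((0.19 − 0.06)t) = 14200/603 → e^(0.13·t) = 23.549.
0.13·t = ln(23.549) = 3.1591, so t = 3.1591/0.13 = 24.301.

24.3 years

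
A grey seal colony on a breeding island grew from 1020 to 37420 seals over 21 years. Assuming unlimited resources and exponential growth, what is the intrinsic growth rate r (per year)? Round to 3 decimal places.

0.172 per year

From N(t) = N₀·e^(rt): e^(r·21) = 37420/1020 = 36.686.
r·21 = ln(36.686) = 3.6024, so r = 3.6024/21 = 0.17154.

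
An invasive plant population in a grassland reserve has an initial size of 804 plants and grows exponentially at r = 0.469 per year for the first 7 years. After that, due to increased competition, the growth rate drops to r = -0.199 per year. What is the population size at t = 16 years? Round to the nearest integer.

3575 plants

Phase 1: N(7) = 804·e^(0.469×7) = 804·e^3.283 = 21431.1.
Phase 2 runs for 16 − 7 = 9 years at r = -0.199.
N(16) = 21431.1·e^(-0.199×9) = 21431.1·e^-1.791 = 3574.57.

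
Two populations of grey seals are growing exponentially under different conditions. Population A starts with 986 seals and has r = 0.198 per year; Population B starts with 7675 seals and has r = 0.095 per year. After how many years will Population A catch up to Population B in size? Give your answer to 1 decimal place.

Set 986·e^(0.198t) = 7675·e^(0.095t).
e^((0.198 − 0.095)t) = 7675/986 → e^(0.103·t) = 7.784.
0.103·t = ln(7.784) = 2.0521, so t = 2.0521/0.103 = 19.923.

19.9 years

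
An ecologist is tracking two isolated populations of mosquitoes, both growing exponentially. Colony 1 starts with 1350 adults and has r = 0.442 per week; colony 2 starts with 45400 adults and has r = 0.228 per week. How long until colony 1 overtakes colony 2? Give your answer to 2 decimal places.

16.43 weeks

Set 1350·e^(0.442t) = 45400·e^(0.228t).
e^((0.442 − 0.228)t) = 45400/1350 → e^(0.214·t) = 33.63.
0.214·t = ln(33.63) = 3.5154, so t = 3.5154/0.214 = 16.427.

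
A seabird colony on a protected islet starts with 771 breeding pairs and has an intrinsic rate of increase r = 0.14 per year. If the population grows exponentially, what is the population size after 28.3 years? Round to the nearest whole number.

N(t) = N₀·e^(rt) = 771 × e^(0.14×28.3) = 771 × e^3.962.
e^3.962 ≈ 52.562, so N ≈ 771 × 52.562 = 40525.6.

40526 breeding pairs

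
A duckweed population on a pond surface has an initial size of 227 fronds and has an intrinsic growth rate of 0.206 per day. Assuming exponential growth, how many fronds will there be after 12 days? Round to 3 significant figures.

2690 fronds

N(t) = N₀·e^(rt) = 227 × e^(0.206×12) = 227 × e^2.472.
e^2.472 ≈ 11.846, so N ≈ 227 × 11.846 = 2689.07.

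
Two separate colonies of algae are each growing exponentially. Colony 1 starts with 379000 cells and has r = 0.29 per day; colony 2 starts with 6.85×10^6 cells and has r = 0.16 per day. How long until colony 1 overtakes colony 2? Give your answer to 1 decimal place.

22.3 days

Set 379000·e^(0.29t) = 6.85×10^6·e^(0.16t).
e^((0.29 − 0.16)t) = 6.85×10^6/379000 → e^(0.13·t) = 18.074.
0.13·t = ln(18.074) = 2.8945, so t = 2.8945/0.13 = 22.265.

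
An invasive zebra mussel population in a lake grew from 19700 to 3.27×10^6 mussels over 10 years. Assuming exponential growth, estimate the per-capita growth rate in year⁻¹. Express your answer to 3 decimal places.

0.511 per year

From N(t) = N₀·e^(rt): e^(r·10) = 3.27×10^6/19700 = 165.99.
r·10 = ln(165.99) = 5.1119, so r = 5.1119/10 = 0.51119.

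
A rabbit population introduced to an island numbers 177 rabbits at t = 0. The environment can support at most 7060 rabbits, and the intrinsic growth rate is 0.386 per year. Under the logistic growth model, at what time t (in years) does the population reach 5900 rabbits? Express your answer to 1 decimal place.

13.7 years

A = (K − N₀)/N₀ = (7060 − 177)/177 = 38.887.
Solve 7060/(1 + 38.887·e^(−0.386t)) = 5900: 1 + 38.887·e^(−0.386t) = 1.1966, so e^(−0.386t) = 0.00505593.
−0.386·t = ln(0.00505593) = -5.2872, so t = 5.2872/0.386 = 13.697.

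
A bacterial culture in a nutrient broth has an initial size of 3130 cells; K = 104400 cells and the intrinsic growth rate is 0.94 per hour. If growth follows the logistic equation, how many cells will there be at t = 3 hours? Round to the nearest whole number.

A = (K − N₀)/N₀ = (104400 − 3130)/3130 = 32.355.
N(t) = K/(1 + A·e^(−rt)) = 104400/(1 + 32.355×e^(−0.94×3)).
e^(−2.82) = 0.059606; denominator = 1 + 32.355×0.059606 = 2.9285.
N = 104400/2.9285 = 35649.3.

35649 cells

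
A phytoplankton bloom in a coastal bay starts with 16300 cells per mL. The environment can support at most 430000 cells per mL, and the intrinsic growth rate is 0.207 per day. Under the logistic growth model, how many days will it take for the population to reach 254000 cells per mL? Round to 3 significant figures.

17.4 days

A = (K − N₀)/N₀ = (430000 − 16300)/16300 = 25.38.
Solve 430000/(1 + 25.38·e^(−0.207t)) = 254000: 1 + 25.38·e^(−0.207t) = 1.6929, so e^(−0.207t) = 0.0273012.
−0.207·t = ln(0.0273012) = -3.6008, so t = 3.6008/0.207 = 17.395.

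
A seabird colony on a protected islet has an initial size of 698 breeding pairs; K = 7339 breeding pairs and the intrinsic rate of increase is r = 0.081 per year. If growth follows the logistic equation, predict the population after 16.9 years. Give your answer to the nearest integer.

2146 breeding pairs

A = (K − N₀)/N₀ = (7339 − 698)/698 = 9.5143.
N(t) = K/(1 + A·e^(−rt)) = 7339/(1 + 9.5143×e^(−0.081×16.9)).
e^(−1.369) = 0.25439; denominator = 1 + 9.5143×0.25439 = 3.4203.
N = 7339/3.4203 = 2145.71.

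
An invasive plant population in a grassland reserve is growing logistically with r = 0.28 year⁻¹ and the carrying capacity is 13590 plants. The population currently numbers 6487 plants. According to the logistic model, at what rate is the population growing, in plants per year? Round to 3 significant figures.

949 plants per year

dN/dt = rN(1 − N/K) = 0.28 × 6487 × (1 − 6487/13590).
1 − 6487/13590 = 0.52266; dN/dt = 0.28 × 6487 × 0.52266 = 949.35.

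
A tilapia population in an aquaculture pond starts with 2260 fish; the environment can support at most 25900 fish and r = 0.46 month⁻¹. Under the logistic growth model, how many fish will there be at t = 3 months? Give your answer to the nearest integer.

A = (K − N₀)/N₀ = (25900 − 2260)/2260 = 10.46.
N(t) = K/(1 + A·e^(−rt)) = 25900/(1 + 10.46×e^(−0.46×3)).
e^(−1.38) = 0.25158; denominator = 1 + 10.46×0.25158 = 3.6316.
N = 25900/3.6316 = 7131.93.

7132 fish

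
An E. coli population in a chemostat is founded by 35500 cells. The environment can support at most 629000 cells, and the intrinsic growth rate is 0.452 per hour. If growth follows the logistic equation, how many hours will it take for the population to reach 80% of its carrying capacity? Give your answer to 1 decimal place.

A = (K − N₀)/N₀ = (629000 − 35500)/35500 = 16.718.
Solve 629000/(1 + 16.718·e^(−0.452t)) = 503200: 1 + 16.718·e^(−0.452t) = 1.25, so e^(−0.452t) = 0.0149537.
−0.452·t = ln(0.0149537) = -4.2028, so t = 4.2028/0.452 = 9.2982.

9.3 hours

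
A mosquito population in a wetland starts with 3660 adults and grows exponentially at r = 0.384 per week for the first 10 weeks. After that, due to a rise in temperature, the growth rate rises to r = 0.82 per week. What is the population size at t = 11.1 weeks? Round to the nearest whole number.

Phase 1: N(10) = 3660·e^(0.384×10) = 3660·e^3.84 = 170283.
Phase 2 runs for 11.1 − 10 = 1.1 weeks at r = 0.82.
N(11.1) = 170283·e^(0.82×1.1) = 170283·e^0.902 = 419668.

419668 adults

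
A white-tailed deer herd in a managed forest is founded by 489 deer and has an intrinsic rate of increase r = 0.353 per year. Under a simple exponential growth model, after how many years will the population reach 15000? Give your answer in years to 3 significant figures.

Set N₀·e^(rt) = 15000: e^(0.353·t) = 15000/489 = 30.675.
0.353·t = ln(30.675) = 3.4234, so t = 3.4234/0.353 = 9.6981.

9.70 years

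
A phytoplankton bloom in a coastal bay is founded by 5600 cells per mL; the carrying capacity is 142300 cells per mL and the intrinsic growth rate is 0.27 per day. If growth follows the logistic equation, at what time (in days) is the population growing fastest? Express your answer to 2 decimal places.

Logistic growth is fastest at N = K/2 = 71150.
A = (K − N₀)/N₀ = 24.411. Set K/(1 + A·e^(−rt)) = K/2 → A·e^(−rt) = 1.
e^(−0.27t) = 1/24.411 = 0.0409656, so t = ln(24.411)/0.27 = 3.195/0.27 = 11.833.

11.83 days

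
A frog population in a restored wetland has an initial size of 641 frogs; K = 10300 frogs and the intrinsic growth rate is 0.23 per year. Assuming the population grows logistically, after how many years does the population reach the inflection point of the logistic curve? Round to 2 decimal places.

Logistic growth is fastest at N = K/2 = 5150.
A = (K − N₀)/N₀ = 15.069. Set K/(1 + A·e^(−rt)) = K/2 → A·e^(−rt) = 1.
e^(−0.23t) = 1/15.069 = 0.066363, so t = ln(15.069)/0.23 = 2.7126/0.23 = 11.794.

11.79 years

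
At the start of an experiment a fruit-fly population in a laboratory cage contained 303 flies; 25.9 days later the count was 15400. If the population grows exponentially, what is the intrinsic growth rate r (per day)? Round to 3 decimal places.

0.152 per day

From N(t) = N₀·e^(rt): e^(r·25.9) = 15400/303 = 50.825.
r·25.9 = ln(50.825) = 3.9284, so r = 3.9284/25.9 = 0.15168.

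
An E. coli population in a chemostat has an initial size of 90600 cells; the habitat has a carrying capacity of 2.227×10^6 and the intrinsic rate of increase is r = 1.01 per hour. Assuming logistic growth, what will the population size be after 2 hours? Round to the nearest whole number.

539474 cells

A = (K − N₀)/N₀ = (2.227×10^6 − 90600)/90600 = 23.581.
N(t) = K/(1 + A·e^(−rt)) = 2.227×10^6/(1 + 23.581×e^(−1.01×2)).
e^(−2.02) = 0.13266; denominator = 1 + 23.581×0.13266 = 4.1281.
N = 2.227×10^6/4.1281 = 539474.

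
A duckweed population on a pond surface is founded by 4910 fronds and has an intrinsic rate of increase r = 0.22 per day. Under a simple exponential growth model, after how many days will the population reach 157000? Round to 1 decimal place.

Set N₀·e^(rt) = 157000: e^(0.22·t) = 157000/4910 = 31.976.
0.22·t = ln(31.976) = 3.465, so t = 3.465/0.22 = 15.75.

15.7 days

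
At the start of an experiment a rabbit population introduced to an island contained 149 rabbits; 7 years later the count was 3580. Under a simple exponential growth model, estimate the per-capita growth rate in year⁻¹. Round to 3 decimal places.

0.454 per year

From N(t) = N₀·e^(rt): e^(r·7) = 3580/149 = 24.027.
r·7 = ln(24.027) = 3.1792, so r = 3.1792/7 = 0.45417.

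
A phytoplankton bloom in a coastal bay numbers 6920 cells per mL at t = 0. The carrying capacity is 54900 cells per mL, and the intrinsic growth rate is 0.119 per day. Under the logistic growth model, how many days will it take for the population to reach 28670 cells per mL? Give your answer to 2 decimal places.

17.02 days

A = (K − N₀)/N₀ = (54900 − 6920)/6920 = 6.9335.
Solve 54900/(1 + 6.9335·e^(−0.119t)) = 28670: 1 + 6.9335·e^(−0.119t) = 1.9149, so e^(−0.119t) = 0.131952.
−0.119·t = ln(0.131952) = -2.0253, so t = 2.0253/0.119 = 17.019.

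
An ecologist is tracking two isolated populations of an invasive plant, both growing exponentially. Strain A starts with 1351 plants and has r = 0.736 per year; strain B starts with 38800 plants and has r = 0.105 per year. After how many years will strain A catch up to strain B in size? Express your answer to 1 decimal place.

Set 1351·e^(0.736t) = 38800·e^(0.105t).
e^((0.736 − 0.105)t) = 38800/1351 → e^(0.631·t) = 28.719.
0.631·t = ln(28.719) = 3.3576, so t = 3.3576/0.631 = 5.321.

5.3 years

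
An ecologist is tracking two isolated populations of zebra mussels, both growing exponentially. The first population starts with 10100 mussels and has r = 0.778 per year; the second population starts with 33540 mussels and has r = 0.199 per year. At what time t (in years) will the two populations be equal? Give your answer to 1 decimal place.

2.1 years

Set 10100·e^(0.778t) = 33540·e^(0.199t).
e^((0.778 − 0.199)t) = 33540/10100 → e^(0.579·t) = 3.3208.
0.579·t = ln(3.3208) = 1.2002, so t = 1.2002/0.579 = 2.0729.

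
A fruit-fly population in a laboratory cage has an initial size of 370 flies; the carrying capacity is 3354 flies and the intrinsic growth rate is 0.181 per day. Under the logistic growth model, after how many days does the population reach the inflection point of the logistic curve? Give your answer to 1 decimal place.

Logistic growth is fastest at N = K/2 = 1677.
A = (K − N₀)/N₀ = 8.0649. Set K/(1 + A·e^(−rt)) = K/2 → A·e^(−rt) = 1.
e^(−0.181t) = 1/8.0649 = 0.123995, so t = ln(8.0649)/0.181 = 2.0875/0.181 = 11.533.

11.5 days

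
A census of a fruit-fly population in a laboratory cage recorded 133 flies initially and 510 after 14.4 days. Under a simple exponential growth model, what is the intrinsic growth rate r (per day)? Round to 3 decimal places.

0.093 per day

From N(t) = N₀·e^(rt): e^(r·14.4) = 510/133 = 3.8346.
r·14.4 = ln(3.8346) = 1.3441, so r = 1.3441/14.4 = 0.093338.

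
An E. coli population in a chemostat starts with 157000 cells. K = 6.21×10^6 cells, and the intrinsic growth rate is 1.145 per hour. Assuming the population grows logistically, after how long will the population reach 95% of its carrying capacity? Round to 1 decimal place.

A = (K − N₀)/N₀ = (6.21×10^6 − 157000)/157000 = 38.554.
Solve 6.21×10^6/(1 + 38.554·e^(−1.145t)) = 5.8995×10^6: 1 + 38.554·e^(−1.145t) = 1.0526, so e^(−1.145t) = 0.00136513.
−1.145·t = ln(0.00136513) = -6.5965, so t = 6.5965/1.145 = 5.7611.

5.8 hours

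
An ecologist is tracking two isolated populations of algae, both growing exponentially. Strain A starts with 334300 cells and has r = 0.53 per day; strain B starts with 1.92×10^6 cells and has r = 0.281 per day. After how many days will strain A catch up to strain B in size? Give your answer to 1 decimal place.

Set 334300·e^(0.53t) = 1.92×10^6·e^(0.281t).
e^((0.53 − 0.281)t) = 1.92×10^6/334300 → e^(0.249·t) = 5.7433.
0.249·t = ln(5.7433) = 1.748, so t = 1.748/0.249 = 7.0202.

7.0 days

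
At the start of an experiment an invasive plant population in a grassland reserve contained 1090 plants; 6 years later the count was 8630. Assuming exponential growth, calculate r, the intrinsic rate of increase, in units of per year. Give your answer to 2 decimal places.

From N(t) = N₀·e^(rt): e^(r·6) = 8630/1090 = 7.9174.
r·6 = ln(7.9174) = 2.0691, so r = 2.0691/6 = 0.34484.

0.34 per year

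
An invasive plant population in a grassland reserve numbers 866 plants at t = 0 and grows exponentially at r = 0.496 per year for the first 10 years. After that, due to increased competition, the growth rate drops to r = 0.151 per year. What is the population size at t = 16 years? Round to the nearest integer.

305555 plants

Phase 1: N(10) = 866·e^(0.496×10) = 866·e^4.96 = 123486.
Phase 2 runs for 16 − 10 = 6 years at r = 0.151.
N(16) = 123486·e^(0.151×6) = 123486·e^0.906 = 305555.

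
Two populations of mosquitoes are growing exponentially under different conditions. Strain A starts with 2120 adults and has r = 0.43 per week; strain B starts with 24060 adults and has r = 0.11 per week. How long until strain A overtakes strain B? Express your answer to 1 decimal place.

7.6 weeks

Set 2120·e^(0.43t) = 24060·e^(0.11t).
e^((0.43 − 0.11)t) = 24060/2120 → e^(0.32·t) = 11.349.
0.32·t = ln(11.349) = 2.4291, so t = 2.4291/0.32 = 7.591.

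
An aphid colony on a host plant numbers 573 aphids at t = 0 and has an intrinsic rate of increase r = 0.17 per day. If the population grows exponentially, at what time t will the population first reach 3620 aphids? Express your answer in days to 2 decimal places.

Set N₀·e^(rt) = 3620: e^(0.17·t) = 3620/573 = 6.3176.
0.17·t = ln(6.3176) = 1.8433, so t = 1.8433/0.17 = 10.843.

10.84 days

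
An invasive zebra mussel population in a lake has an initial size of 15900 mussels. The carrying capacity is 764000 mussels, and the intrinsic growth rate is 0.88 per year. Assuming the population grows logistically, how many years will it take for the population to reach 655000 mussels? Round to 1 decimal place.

A = (K − N₀)/N₀ = (764000 − 15900)/15900 = 47.05.
Solve 764000/(1 + 47.05·e^(−0.88t)) = 655000: 1 + 47.05·e^(−0.88t) = 1.1664, so e^(−0.88t) = 0.0035369.
−0.88·t = ln(0.0035369) = -5.6445, so t = 5.6445/0.88 = 6.4142.

6.4 years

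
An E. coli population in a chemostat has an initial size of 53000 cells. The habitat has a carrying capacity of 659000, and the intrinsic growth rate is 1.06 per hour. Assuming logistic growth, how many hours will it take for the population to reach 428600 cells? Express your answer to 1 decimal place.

A = (K − N₀)/N₀ = (659000 − 53000)/53000 = 11.434.
Solve 659000/(1 + 11.434·e^(−1.06t)) = 428600: 1 + 11.434·e^(−1.06t) = 1.5376, so e^(−1.06t) = 0.0470147.
−1.06·t = ln(0.0470147) = -3.0573, so t = 3.0573/1.06 = 2.8842.

2.9 hours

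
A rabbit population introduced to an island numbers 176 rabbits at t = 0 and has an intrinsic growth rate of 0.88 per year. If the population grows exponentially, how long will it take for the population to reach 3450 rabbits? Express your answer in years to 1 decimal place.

3.4 years

Set N₀·e^(rt) = 3450: e^(0.88·t) = 3450/176 = 19.602.
0.88·t = ln(19.602) = 2.9756, so t = 2.9756/0.88 = 3.3814.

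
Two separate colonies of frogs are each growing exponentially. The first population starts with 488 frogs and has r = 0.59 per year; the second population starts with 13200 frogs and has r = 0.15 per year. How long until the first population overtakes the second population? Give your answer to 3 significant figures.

Set 488·e^(0.59t) = 13200·e^(0.15t).
e^((0.59 − 0.15)t) = 13200/488 → e^(0.44·t) = 27.049.
0.44·t = ln(27.049) = 3.2977, so t = 3.2977/0.44 = 7.4947.

7.49 years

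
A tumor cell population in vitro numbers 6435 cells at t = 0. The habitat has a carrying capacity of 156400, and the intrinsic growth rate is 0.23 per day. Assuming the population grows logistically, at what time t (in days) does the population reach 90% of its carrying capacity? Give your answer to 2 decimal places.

23.24 days

A = (K − N₀)/N₀ = (156400 − 6435)/6435 = 23.305.
Solve 156400/(1 + 23.305·e^(−0.23t)) = 140760: 1 + 23.305·e^(−0.23t) = 1.1111, so e^(−0.23t) = 0.00476778.
−0.23·t = ln(0.00476778) = -5.3459, so t = 5.3459/0.23 = 23.243.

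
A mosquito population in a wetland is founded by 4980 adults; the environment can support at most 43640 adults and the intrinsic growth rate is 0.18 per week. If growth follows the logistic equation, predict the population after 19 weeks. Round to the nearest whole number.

34802 adults

A = (K − N₀)/N₀ = (43640 − 4980)/4980 = 7.7631.
N(t) = K/(1 + A·e^(−rt)) = 43640/(1 + 7.7631×e^(−0.18×19)).
e^(−3.42) = 0.032712; denominator = 1 + 7.7631×0.032712 = 1.2539.
N = 43640/1.2539 = 34802.1.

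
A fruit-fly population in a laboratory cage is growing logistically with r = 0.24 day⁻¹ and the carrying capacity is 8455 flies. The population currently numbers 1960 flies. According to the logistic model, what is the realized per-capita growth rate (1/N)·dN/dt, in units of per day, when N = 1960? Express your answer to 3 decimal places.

0.184 per day

(1/N)·dN/dt = r(1 − N/K) = 0.24 × (1 − 1960/8455).
= 0.24 × 0.76818 = 0.18436.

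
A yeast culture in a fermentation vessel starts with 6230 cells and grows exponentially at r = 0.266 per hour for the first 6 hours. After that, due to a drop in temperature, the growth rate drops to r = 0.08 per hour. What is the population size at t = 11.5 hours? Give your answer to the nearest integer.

Phase 1: N(6) = 6230·e^(0.266×6) = 6230·e^1.596 = 30734.2.
Phase 2 runs for 11.5 − 6 = 5.5 hours at r = 0.08.
N(11.5) = 30734.2·e^(0.08×5.5) = 30734.2·e^0.44 = 47721.2.

47721 cells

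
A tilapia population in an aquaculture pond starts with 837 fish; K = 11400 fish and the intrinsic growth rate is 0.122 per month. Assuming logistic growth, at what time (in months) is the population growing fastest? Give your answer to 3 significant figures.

20.8 months

Logistic growth is fastest at N = K/2 = 5700.
A = (K − N₀)/N₀ = 12.62. Set K/(1 + A·e^(−rt)) = K/2 → A·e^(−rt) = 1.
e^(−0.122t) = 1/12.62 = 0.0792389, so t = ln(12.62)/0.122 = 2.5353/0.122 = 20.781.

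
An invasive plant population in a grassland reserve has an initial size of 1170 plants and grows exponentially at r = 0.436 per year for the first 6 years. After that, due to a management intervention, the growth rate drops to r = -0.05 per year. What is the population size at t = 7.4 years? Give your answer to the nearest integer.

Phase 1: N(6) = 1170·e^(0.436×6) = 1170·e^2.616 = 16006.6.
Phase 2 runs for 7.4 − 6 = 1.4 years at r = -0.05.
N(7.4) = 16006.6·e^(-0.05×1.4) = 16006.6·e^-0.07 = 14924.5.

14924 plants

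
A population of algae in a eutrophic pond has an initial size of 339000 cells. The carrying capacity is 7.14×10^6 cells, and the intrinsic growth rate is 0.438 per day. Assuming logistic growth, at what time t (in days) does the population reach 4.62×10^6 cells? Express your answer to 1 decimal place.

A = (K − N₀)/N₀ = (7.14×10^6 − 339000)/339000 = 20.062.
Solve 7.14×10^6/(1 + 20.062·e^(−0.438t)) = 4.62×10^6: 1 + 20.062·e^(−0.438t) = 1.5455, so e^(−0.438t) = 0.0271885.
−0.438·t = ln(0.0271885) = -3.605, so t = 3.605/0.438 = 8.2305.

8.2 days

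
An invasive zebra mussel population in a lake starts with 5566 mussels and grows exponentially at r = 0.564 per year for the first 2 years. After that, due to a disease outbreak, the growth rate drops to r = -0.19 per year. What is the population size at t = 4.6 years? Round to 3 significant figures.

10500 mussels

Phase 1: N(2) = 5566·e^(0.564×2) = 5566·e^1.128 = 17196.
Phase 2 runs for 4.6 − 2 = 2.6 years at r = -0.19.
N(4.6) = 17196·e^(-0.19×2.6) = 17196·e^-0.494 = 10492.7.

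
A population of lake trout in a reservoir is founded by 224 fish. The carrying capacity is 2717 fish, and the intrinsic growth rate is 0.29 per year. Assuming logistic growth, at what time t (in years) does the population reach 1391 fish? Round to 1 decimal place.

A = (K − N₀)/N₀ = (2717 − 224)/224 = 11.129.
Solve 2717/(1 + 11.129·e^(−0.29t)) = 1391: 1 + 11.129·e^(−0.29t) = 1.9533, so e^(−0.29t) = 0.0856529.
−0.29·t = ln(0.0856529) = -2.4575, so t = 2.4575/0.29 = 8.474.

8.5 years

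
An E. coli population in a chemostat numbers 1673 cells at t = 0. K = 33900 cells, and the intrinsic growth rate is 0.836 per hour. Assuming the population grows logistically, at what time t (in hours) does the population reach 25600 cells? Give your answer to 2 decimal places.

A = (K − N₀)/N₀ = (33900 − 1673)/1673 = 19.263.
Solve 33900/(1 + 19.263·e^(−0.836t)) = 25600: 1 + 19.263·e^(−0.836t) = 1.3242, so e^(−0.836t) = 0.0168312.
−0.836·t = ln(0.0168312) = -4.0845, so t = 4.0845/0.836 = 4.8858.

4.89 hours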